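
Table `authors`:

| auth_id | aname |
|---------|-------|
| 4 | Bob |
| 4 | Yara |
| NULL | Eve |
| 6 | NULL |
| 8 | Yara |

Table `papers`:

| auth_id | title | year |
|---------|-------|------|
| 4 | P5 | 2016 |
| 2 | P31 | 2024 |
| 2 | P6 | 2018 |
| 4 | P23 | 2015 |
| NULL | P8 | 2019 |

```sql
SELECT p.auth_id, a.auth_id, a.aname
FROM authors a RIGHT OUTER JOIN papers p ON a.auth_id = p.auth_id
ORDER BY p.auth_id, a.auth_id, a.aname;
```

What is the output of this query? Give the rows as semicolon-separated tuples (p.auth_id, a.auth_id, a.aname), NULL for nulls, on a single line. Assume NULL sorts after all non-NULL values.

(2, NULL, NULL); (2, NULL, NULL); (4, 4, Bob); (4, 4, Bob); (4, 4, Yara); (4, 4, Yara); (NULL, NULL, NULL)

RIGHT JOIN keeps every row from `papers`; unmatched rows get NULL for `authors`'s columns.
Matching on a.auth_id = p.auth_id. A NULL in a compared column never satisfies the condition.
Matched pairs: 4; unmatched p rows kept: 3.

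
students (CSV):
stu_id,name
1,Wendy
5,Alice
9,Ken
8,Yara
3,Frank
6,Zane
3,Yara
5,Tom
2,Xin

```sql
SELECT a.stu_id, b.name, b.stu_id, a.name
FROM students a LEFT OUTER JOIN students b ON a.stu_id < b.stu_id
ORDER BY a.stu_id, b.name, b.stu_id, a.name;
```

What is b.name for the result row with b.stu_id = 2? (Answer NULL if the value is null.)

Xin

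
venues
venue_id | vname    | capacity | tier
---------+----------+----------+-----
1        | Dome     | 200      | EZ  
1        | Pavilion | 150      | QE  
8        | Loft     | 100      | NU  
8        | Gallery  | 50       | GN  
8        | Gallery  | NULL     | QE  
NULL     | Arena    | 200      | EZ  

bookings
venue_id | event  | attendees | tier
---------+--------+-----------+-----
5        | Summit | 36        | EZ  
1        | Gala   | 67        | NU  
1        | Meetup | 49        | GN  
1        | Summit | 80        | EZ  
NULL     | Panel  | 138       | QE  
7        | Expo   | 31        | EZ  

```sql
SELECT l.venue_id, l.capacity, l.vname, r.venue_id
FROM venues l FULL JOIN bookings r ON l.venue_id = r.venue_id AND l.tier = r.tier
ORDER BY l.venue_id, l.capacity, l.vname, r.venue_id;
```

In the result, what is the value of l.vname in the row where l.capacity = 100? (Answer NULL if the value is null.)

Loft

FULL OUTER JOIN keeps every row from both sides; unmatched rows get NULL for the other side's columns.
Matching on l.venue_id = r.venue_id AND l.tier = r.tier. A NULL in a compared column never satisfies the condition.
Matched pairs: 1; unmatched l rows kept: 5; unmatched r rows kept: 5.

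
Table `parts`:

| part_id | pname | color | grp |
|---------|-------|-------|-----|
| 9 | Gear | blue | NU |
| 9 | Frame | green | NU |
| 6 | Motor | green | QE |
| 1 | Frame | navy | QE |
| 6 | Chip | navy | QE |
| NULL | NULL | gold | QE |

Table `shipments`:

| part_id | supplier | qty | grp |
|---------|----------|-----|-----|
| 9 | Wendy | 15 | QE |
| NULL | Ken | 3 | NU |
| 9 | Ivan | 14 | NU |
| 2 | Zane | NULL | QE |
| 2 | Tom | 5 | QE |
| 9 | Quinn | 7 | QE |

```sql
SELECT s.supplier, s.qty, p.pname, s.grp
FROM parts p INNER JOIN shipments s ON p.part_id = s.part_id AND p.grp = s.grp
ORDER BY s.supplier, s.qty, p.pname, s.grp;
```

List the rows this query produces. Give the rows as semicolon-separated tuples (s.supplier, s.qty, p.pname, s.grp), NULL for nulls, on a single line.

INNER JOIN keeps only pairs where the ON condition holds.
Matching on p.part_id = s.part_id AND p.grp = s.grp. A NULL in a compared column never satisfies the condition.
Matched pairs: 2.

(Ivan, 14, Frame, NU); (Ivan, 14, Gear, NU)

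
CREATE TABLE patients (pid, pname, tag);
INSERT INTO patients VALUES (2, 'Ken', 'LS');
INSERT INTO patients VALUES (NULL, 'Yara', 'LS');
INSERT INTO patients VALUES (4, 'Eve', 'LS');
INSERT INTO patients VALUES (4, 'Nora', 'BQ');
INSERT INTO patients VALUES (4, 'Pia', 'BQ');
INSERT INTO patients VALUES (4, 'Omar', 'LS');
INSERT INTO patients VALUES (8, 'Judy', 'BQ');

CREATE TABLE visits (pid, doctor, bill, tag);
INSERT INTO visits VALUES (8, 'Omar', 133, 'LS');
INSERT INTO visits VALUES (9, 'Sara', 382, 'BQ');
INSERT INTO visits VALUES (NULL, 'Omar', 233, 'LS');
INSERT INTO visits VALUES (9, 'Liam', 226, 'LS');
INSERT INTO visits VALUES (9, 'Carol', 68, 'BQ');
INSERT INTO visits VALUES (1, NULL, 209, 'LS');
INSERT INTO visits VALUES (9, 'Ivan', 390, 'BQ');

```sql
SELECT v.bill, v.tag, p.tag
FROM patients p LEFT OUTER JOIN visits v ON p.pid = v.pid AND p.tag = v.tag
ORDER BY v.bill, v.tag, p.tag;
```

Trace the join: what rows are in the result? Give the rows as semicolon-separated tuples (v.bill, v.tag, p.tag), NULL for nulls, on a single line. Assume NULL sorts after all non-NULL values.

LEFT JOIN keeps every row from `patients`; unmatched rows get NULL for `visits`'s columns.
Matching on p.pid = v.pid AND p.tag = v.tag. A NULL in a compared column never satisfies the condition.
Matched pairs: 0; unmatched p rows kept: 7.

(NULL, NULL, BQ); (NULL, NULL, BQ); (NULL, NULL, BQ); (NULL, NULL, LS); (NULL, NULL, LS); (NULL, NULL, LS); (NULL, NULL, LS)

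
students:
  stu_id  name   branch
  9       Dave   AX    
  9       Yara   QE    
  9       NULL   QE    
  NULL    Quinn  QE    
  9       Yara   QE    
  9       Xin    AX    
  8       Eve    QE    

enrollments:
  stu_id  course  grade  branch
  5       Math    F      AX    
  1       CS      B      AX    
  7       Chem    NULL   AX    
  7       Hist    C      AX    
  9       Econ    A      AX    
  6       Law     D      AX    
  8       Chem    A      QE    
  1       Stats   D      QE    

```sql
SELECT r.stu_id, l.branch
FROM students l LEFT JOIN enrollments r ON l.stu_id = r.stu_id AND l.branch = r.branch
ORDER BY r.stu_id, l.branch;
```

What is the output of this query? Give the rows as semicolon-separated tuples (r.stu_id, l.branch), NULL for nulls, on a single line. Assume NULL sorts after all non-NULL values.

LEFT JOIN keeps every row from `students`; unmatched rows get NULL for `enrollments`'s columns.
Matching on l.stu_id = r.stu_id AND l.branch = r.branch. A NULL in a compared column never satisfies the condition.
- stu_id=9, branch=AX: 1 matching r row(s), so 1 row(s) emitted.
- stu_id=9, branch=QE: no r row matches, row kept with r columns NULL.
- stu_id=9, branch=QE: no r row matches, row kept with r columns NULL.
- stu_id=NULL, branch=QE: no r row matches, row kept with r columns NULL.
- stu_id=9, branch=QE: no r row matches, row kept with r columns NULL.
- stu_id=9, branch=AX: 1 matching r row(s), so 1 row(s) emitted.
- stu_id=8, branch=QE: 1 matching r row(s), so 1 row(s) emitted.
After projecting and ordering:
r.stu_id | l.branch
8 | QE
9 | AX
9 | AX
NULL | QE
NULL | QE
NULL | QE
NULL | QE

(8, QE); (9, AX); (9, AX); (NULL, QE); (NULL, QE); (NULL, QE); (NULL, QE)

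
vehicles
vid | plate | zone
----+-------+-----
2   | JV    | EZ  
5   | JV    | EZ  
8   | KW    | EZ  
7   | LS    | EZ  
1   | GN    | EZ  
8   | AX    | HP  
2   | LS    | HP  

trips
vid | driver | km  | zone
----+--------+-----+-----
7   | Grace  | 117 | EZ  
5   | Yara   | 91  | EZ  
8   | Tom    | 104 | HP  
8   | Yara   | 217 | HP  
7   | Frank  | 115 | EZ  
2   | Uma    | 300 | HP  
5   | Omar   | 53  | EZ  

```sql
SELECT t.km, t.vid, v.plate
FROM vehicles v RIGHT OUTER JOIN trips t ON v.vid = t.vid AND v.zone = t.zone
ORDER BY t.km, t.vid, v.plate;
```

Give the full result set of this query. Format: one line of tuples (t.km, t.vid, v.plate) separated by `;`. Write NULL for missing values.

(53, 5, JV); (91, 5, JV); (104, 8, AX); (115, 7, LS); (117, 7, LS); (217, 8, AX); (300, 2, LS)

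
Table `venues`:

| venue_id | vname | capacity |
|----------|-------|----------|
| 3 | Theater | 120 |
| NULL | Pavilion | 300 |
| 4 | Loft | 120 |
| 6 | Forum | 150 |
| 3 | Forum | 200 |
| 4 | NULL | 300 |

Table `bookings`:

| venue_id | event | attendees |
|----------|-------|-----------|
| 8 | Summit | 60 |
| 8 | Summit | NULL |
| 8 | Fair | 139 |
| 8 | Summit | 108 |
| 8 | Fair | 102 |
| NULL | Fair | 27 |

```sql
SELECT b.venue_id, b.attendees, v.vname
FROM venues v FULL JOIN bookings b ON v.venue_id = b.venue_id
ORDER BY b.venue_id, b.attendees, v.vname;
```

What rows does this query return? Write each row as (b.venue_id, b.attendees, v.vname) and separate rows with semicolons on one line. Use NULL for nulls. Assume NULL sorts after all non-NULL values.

(8, 60, NULL); (8, 102, NULL); (8, 108, NULL); (8, 139, NULL); (8, NULL, NULL); (NULL, 27, NULL); (NULL, NULL, Forum); (NULL, NULL, Forum); (NULL, NULL, Loft); (NULL, NULL, Pavilion); (NULL, NULL, Theater); (NULL, NULL, NULL)

FULL OUTER JOIN keeps every row from both sides; unmatched rows get NULL for the other side's columns.
Matching on v.venue_id = b.venue_id. A NULL in a compared column never satisfies the condition.
Matched pairs: 0; unmatched v rows kept: 6; unmatched b rows kept: 6.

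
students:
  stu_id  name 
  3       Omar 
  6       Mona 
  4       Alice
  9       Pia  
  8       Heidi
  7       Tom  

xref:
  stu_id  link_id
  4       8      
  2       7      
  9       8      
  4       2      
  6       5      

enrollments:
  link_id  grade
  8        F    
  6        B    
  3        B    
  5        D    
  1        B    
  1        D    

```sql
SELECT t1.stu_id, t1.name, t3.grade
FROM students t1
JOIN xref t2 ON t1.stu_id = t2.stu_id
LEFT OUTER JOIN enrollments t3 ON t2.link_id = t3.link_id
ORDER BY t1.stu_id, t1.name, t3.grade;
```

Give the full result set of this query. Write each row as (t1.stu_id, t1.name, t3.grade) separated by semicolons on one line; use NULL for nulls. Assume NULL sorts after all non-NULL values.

(4, Alice, F); (4, Alice, NULL); (6, Mona, D); (9, Pia, F)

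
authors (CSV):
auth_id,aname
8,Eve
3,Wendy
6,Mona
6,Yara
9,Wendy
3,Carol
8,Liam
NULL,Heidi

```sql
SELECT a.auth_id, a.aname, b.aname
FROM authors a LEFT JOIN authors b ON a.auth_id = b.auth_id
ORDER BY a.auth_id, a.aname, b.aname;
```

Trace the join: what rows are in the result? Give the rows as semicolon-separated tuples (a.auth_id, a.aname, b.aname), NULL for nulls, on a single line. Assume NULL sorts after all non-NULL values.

(3, Carol, Carol); (3, Carol, Wendy); (3, Wendy, Carol); (3, Wendy, Wendy); (6, Mona, Mona); (6, Mona, Yara); (6, Yara, Mona); (6, Yara, Yara); (8, Eve, Eve); (8, Eve, Liam); (8, Liam, Eve); (8, Liam, Liam); (9, Wendy, Wendy); (NULL, Heidi, NULL)

LEFT JOIN keeps every row from `authors a`; unmatched rows get NULL for `authors b`'s columns.
Matching on a.auth_id = b.auth_id. A NULL in a compared column never satisfies the condition.
- a row (auth_id=8): matches 2 b row(s) → 2 output row(s).
- a row (auth_id=3): matches 2 b row(s) → 2 output row(s).
- a row (auth_id=6): matches 2 b row(s) → 2 output row(s).
- a row (auth_id=6): matches 2 b row(s) → 2 output row(s).
- a row (auth_id=9): matches 1 b row(s) → 1 output row(s).
- a row (auth_id=3): matches 2 b row(s) → 2 output row(s).
- a row (auth_id=8): matches 2 b row(s) → 2 output row(s).
- a row (auth_id=NULL): no match → kept, b columns NULL.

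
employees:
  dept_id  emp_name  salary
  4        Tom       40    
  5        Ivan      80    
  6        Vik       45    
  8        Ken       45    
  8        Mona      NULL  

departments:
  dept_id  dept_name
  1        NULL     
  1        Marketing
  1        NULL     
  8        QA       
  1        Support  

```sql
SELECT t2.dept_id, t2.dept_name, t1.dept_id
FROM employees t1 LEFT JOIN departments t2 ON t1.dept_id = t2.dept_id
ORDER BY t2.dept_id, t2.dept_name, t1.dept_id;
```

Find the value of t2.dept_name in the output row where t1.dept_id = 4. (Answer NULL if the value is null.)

LEFT JOIN keeps every row from `employees`; unmatched rows get NULL for `departments`'s columns.
Matching on t1.dept_id = t2.dept_id.
Matched pairs: 2; unmatched t1 rows kept: 3.

NULL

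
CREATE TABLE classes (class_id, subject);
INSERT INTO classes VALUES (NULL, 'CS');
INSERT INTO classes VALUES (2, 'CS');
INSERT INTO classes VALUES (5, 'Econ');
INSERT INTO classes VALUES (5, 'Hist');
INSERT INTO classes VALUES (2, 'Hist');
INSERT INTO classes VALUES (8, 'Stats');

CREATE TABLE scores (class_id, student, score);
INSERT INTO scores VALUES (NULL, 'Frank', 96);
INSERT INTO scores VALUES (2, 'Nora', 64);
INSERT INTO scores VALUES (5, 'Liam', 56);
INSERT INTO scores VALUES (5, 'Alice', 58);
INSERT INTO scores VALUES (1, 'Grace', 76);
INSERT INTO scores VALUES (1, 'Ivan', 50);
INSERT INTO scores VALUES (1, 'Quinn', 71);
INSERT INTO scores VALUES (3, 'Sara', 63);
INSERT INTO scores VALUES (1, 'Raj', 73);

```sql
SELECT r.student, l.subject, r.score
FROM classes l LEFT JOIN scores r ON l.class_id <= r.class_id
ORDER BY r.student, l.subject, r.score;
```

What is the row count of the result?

LEFT JOIN keeps every row from `classes`; unmatched rows get NULL for `scores`'s columns.
Matching on l.class_id <= r.class_id. A NULL in a compared column never satisfies the condition.
- class_id=NULL: no r row matches, row kept with r columns NULL.
- class_id=2: 4 matching r row(s), so 4 row(s) emitted.
- class_id=5: 2 matching r row(s), so 2 row(s) emitted.
- class_id=5: 2 matching r row(s), so 2 row(s) emitted.
- class_id=2: 4 matching r row(s), so 4 row(s) emitted.
- class_id=8: no r row matches, row kept with r columns NULL.
Total: 12 matched + 2 padded = 14 rows.

14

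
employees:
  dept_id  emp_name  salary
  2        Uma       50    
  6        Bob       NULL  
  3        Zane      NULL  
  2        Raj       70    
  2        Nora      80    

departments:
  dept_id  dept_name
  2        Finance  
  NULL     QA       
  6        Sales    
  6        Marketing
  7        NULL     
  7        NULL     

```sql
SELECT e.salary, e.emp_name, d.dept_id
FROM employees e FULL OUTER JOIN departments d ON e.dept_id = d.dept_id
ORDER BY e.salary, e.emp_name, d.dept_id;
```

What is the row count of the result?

9

FULL OUTER JOIN keeps every row from both sides; unmatched rows get NULL for the other side's columns.
Matching on e.dept_id = d.dept_id. A NULL in a compared column never satisfies the condition.
Matched pairs: 5; unmatched e rows kept: 1; unmatched d rows kept: 3.
Total: 5 matched + 4 padded = 9 rows.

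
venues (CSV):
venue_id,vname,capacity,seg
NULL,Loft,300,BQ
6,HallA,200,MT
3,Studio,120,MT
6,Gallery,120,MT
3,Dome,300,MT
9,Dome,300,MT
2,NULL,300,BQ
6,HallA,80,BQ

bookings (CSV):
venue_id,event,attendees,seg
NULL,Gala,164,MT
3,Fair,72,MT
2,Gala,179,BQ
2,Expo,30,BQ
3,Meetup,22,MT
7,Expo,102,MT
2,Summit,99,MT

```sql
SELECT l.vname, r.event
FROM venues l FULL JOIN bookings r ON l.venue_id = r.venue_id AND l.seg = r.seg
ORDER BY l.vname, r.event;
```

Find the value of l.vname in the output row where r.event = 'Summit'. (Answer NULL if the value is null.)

FULL OUTER JOIN keeps every row from both sides; unmatched rows get NULL for the other side's columns.
Matching on l.venue_id = r.venue_id AND l.seg = r.seg. A NULL in a compared column never satisfies the condition.
- l (venue_id=NULL, seg=BQ) has no partner → padded with NULL.
- l (venue_id=6, seg=MT) has no partner → padded with NULL.
- l (venue_id=3, seg=MT) pairs with 2 row(s) of r.
- l (venue_id=6, seg=MT) has no partner → padded with NULL.
- l (venue_id=3, seg=MT) pairs with 2 row(s) of r.
- l (venue_id=9, seg=MT) has no partner → padded with NULL.
- l (venue_id=2, seg=BQ) pairs with 2 row(s) of r.
- l (venue_id=6, seg=BQ) has no partner → padded with NULL.
- plus 3 unmatched r row(s), each kept with NULL l columns.

NULL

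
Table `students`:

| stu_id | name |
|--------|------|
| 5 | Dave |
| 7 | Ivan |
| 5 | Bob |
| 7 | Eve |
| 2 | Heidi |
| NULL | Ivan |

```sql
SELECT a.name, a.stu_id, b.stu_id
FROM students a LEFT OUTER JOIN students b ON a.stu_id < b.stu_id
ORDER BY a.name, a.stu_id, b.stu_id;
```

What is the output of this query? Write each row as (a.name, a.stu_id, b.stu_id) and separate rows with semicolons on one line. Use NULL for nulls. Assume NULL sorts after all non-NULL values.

(Bob, 5, 7); (Bob, 5, 7); (Dave, 5, 7); (Dave, 5, 7); (Eve, 7, NULL); (Heidi, 2, 5); (Heidi, 2, 5); (Heidi, 2, 7); (Heidi, 2, 7); (Ivan, 7, NULL); (Ivan, NULL, NULL)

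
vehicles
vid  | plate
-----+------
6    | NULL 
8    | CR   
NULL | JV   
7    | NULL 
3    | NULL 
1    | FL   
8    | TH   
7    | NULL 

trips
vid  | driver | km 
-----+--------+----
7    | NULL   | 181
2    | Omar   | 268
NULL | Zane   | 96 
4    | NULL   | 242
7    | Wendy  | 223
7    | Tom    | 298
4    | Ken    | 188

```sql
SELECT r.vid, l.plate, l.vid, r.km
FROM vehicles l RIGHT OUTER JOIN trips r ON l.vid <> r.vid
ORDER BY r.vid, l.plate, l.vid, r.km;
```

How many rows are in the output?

RIGHT JOIN keeps every row from `trips`; unmatched rows get NULL for `vehicles`'s columns.
Matching on l.vid <> r.vid. A NULL in a compared column never satisfies the condition.
Matched pairs: 36; unmatched r rows kept: 1.
Total: 36 matched + 1 padded = 37 rows.

37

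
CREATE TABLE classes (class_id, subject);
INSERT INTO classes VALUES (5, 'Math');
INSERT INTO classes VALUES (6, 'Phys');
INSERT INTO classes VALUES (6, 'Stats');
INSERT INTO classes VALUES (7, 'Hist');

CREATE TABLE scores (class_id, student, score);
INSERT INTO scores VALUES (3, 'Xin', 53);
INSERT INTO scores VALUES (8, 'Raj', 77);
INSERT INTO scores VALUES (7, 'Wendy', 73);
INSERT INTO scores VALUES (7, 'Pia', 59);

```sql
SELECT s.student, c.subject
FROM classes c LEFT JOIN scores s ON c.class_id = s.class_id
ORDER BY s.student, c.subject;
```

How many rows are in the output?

LEFT JOIN keeps every row from `classes`; unmatched rows get NULL for `scores`'s columns.
Matching on c.class_id = s.class_id.
- class_id=5: no s row matches, row kept with s columns NULL.
- class_id=6: no s row matches, row kept with s columns NULL.
- class_id=6: no s row matches, row kept with s columns NULL.
- class_id=7: 2 matching s row(s), so 2 row(s) emitted.
Total: 2 matched + 3 padded = 5 rows.

5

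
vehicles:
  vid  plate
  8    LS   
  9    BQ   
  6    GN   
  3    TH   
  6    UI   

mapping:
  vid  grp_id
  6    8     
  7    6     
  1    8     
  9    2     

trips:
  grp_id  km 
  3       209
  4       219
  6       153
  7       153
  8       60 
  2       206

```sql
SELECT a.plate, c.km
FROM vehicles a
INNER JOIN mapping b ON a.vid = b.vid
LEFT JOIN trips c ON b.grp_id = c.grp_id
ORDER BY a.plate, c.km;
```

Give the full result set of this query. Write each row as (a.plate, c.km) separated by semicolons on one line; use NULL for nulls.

Step 1 — a INNER JOIN b on vid → 3 row(s).
Then LEFT JOIN `trips c` on grp_id: each of those 3 rows is kept; rows whose b.grp_id has no match in c get NULL for c's columns.

(BQ, 206); (GN, 60); (UI, 60)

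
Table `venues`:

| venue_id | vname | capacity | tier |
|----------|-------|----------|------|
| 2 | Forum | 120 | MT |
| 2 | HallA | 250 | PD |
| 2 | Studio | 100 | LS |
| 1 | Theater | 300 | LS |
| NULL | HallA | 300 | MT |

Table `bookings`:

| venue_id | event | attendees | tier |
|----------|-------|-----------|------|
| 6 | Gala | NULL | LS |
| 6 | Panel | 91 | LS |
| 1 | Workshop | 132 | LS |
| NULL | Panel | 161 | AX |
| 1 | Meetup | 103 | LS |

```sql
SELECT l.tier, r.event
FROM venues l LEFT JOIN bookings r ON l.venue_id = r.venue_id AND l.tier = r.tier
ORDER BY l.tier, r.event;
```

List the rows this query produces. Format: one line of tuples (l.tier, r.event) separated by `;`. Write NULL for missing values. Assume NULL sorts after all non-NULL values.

(LS, Meetup); (LS, Workshop); (LS, NULL); (MT, NULL); (MT, NULL); (PD, NULL)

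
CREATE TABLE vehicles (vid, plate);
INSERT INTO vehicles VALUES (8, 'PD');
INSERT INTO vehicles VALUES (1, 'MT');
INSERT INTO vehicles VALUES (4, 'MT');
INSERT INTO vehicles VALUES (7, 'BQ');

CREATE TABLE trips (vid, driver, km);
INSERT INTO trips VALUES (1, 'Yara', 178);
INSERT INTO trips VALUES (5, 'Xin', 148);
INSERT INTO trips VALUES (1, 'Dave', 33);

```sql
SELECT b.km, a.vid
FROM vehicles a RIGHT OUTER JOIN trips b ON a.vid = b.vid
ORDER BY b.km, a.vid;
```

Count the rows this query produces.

RIGHT JOIN keeps every row from `trips`; unmatched rows get NULL for `vehicles`'s columns.
Matching on a.vid = b.vid.
- a row (vid=8): no match.
- a row (vid=1): matches 2 b row(s) → 2 output row(s).
- a row (vid=4): no match.
- a row (vid=7): no match.
- 1 row(s) from b found no a partner → padded with NULL.
Total: 2 matched + 1 padded = 3 rows.

3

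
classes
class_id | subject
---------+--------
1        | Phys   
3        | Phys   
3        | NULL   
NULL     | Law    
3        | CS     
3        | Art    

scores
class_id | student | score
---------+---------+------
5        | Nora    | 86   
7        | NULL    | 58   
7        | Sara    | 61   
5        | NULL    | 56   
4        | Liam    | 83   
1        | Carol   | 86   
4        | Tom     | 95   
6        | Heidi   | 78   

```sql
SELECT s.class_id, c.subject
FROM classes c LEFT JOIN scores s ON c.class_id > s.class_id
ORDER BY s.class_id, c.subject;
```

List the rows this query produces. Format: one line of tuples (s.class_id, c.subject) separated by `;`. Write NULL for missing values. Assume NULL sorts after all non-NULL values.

LEFT JOIN keeps every row from `classes`; unmatched rows get NULL for `scores`'s columns.
Matching on c.class_id > s.class_id. A NULL in a compared column never satisfies the condition.
Matched pairs: 4; unmatched c rows kept: 2.

(1, Art); (1, CS); (1, Phys); (1, NULL); (NULL, Law); (NULL, Phys)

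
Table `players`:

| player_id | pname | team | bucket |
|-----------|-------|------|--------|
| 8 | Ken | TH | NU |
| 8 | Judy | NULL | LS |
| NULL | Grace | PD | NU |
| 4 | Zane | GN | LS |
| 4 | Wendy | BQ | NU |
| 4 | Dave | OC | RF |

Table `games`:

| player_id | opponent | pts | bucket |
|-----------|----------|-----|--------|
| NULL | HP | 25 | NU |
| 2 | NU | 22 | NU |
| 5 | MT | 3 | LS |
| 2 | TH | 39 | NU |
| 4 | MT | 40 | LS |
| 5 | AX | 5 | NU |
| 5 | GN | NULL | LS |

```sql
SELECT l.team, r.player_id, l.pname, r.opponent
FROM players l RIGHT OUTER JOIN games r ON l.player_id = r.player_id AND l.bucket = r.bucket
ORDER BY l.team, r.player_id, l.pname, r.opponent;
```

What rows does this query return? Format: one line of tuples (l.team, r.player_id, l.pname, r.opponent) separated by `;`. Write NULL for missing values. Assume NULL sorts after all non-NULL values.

(GN, 4, Zane, MT); (NULL, 2, NULL, NU); (NULL, 2, NULL, TH); (NULL, 5, NULL, AX); (NULL, 5, NULL, GN); (NULL, 5, NULL, MT); (NULL, NULL, NULL, HP)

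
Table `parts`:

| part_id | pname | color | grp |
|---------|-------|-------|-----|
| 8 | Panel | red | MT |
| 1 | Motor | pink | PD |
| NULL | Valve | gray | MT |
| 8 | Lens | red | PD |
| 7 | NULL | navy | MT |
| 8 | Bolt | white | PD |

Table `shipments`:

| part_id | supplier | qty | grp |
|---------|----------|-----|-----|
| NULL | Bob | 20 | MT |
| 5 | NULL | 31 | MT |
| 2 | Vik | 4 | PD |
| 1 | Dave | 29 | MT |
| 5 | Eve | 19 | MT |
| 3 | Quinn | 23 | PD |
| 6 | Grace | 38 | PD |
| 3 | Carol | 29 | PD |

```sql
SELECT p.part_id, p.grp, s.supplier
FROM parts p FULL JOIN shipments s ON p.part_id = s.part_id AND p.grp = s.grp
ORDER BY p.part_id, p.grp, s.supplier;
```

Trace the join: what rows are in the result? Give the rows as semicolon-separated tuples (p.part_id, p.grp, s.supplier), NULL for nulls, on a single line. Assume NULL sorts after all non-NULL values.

FULL OUTER JOIN keeps every row from both sides; unmatched rows get NULL for the other side's columns.
Matching on p.part_id = s.part_id AND p.grp = s.grp. A NULL in a compared column never satisfies the condition.
Matched pairs: 0; unmatched p rows kept: 6; unmatched s rows kept: 8.

(1, PD, NULL); (7, MT, NULL); (8, MT, NULL); (8, PD, NULL); (8, PD, NULL); (NULL, MT, NULL); (NULL, NULL, Bob); (NULL, NULL, Carol); (NULL, NULL, Dave); (NULL, NULL, Eve); (NULL, NULL, Grace); (NULL, NULL, Quinn); (NULL, NULL, Vik); (NULL, NULL, NULL)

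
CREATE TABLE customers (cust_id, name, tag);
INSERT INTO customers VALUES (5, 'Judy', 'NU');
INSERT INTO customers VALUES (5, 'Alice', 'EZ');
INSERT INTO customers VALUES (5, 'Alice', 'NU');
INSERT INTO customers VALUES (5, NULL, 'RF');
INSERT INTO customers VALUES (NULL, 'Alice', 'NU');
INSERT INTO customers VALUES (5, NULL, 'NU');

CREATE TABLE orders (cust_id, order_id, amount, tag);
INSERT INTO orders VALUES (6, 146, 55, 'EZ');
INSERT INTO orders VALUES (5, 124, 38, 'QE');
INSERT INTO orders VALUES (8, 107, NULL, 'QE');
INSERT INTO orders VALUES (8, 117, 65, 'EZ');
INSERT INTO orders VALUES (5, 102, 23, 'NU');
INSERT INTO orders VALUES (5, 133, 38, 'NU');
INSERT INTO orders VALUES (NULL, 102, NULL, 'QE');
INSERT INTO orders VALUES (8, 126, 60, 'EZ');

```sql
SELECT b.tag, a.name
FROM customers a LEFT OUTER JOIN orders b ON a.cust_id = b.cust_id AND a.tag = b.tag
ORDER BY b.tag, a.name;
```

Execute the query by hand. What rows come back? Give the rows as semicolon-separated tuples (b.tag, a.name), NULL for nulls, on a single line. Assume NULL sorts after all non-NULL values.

(NU, Alice); (NU, Alice); (NU, Judy); (NU, Judy); (NU, NULL); (NU, NULL); (NULL, Alice); (NULL, Alice); (NULL, NULL)

LEFT JOIN keeps every row from `customers`; unmatched rows get NULL for `orders`'s columns.
Matching on a.cust_id = b.cust_id AND a.tag = b.tag. A NULL in a compared column never satisfies the condition.
- a[0] cust_id=5, tag=NU → 2 match(es) in b → 2 row(s).
- a[1] cust_id=5, tag=EZ → no match; kept with NULLs on the b side.
- a[2] cust_id=5, tag=NU → 2 match(es) in b → 2 row(s).
- a[3] cust_id=5, tag=RF → no match; kept with NULLs on the b side.
- a[4] cust_id=NULL, tag=NU → no match; kept with NULLs on the b side.
- a[5] cust_id=5, tag=NU → 2 match(es) in b → 2 row(s).
After projecting and ordering:
b.tag | a.name
NU | Alice
NU | Alice
NU | Judy
NU | Judy
NU | NULL
NU | NULL
NULL | Alice
NULL | Alice
NULL | NULL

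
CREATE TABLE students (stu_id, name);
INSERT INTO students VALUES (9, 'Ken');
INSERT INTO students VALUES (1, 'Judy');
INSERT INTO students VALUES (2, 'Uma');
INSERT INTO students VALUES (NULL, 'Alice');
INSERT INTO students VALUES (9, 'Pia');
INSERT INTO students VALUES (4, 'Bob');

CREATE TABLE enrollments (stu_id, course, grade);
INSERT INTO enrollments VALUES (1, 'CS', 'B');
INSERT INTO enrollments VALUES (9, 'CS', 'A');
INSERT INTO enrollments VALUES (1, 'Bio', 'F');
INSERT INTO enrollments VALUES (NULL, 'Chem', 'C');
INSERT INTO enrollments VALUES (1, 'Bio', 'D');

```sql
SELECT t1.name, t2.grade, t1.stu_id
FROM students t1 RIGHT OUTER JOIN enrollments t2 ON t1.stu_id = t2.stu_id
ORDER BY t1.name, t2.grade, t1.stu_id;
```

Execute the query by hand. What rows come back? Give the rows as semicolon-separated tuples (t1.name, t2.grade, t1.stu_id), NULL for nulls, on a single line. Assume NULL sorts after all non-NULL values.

RIGHT JOIN keeps every row from `enrollments`; unmatched rows get NULL for `students`'s columns.
Matching on t1.stu_id = t2.stu_id. A NULL in a compared column never satisfies the condition.
- stu_id=9: 1 matching t2 row(s), so 1 row(s) emitted.
- stu_id=1: 3 matching t2 row(s), so 3 row(s) emitted.
- stu_id=2: no matching t2 row.
- stu_id=NULL: no matching t2 row.
- stu_id=9: 1 matching t2 row(s), so 1 row(s) emitted.
- stu_id=4: no matching t2 row.
- plus 1 unmatched t2 row(s), each kept with NULL t1 columns.
After projecting and ordering:
t1.name | t2.grade | t1.stu_id
Judy | B | 1
Judy | D | 1
Judy | F | 1
Ken | A | 9
Pia | A | 9
NULL | C | NULL

(Judy, B, 1); (Judy, D, 1); (Judy, F, 1); (Ken, A, 9); (Pia, A, 9); (NULL, C, NULL)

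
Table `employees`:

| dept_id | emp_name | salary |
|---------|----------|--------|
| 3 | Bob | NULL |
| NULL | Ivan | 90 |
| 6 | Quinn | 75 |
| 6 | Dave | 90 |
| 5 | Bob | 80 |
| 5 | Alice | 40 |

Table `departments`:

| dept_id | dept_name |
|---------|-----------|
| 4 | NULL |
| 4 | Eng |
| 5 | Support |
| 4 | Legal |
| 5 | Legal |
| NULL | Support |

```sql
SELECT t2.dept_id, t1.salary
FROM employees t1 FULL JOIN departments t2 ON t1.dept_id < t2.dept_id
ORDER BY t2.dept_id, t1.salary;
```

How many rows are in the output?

FULL OUTER JOIN keeps every row from both sides; unmatched rows get NULL for the other side's columns.
Matching on t1.dept_id < t2.dept_id. A NULL in a compared column never satisfies the condition.
Matched pairs: 5; unmatched t1 rows kept: 5; unmatched t2 rows kept: 1.
Total: 5 matched + 6 padded = 11 rows.

11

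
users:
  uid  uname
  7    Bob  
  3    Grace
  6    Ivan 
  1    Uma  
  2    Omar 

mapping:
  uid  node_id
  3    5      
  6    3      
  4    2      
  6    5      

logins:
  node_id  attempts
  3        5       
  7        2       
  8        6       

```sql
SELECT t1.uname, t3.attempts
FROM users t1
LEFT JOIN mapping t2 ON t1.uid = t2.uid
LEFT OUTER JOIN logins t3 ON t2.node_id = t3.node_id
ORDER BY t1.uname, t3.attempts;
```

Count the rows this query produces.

6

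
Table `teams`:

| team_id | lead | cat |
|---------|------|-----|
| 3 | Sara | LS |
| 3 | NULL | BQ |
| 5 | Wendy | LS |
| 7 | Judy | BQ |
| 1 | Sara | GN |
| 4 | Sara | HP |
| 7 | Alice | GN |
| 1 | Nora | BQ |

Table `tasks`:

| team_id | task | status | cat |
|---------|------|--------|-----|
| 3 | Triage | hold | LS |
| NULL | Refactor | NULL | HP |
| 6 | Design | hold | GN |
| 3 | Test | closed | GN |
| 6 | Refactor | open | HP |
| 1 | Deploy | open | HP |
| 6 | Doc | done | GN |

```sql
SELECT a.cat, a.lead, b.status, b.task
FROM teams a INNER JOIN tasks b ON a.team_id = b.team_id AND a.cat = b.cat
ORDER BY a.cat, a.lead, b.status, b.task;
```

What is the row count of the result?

INNER JOIN keeps only pairs where the ON condition holds.
Matching on a.team_id = b.team_id AND a.cat = b.cat. A NULL in a compared column never satisfies the condition.
- team_id=3, cat=LS: 1 matching b row(s), so 1 row(s) emitted.
- team_id=3, cat=BQ: no matching b row, dropped.
- team_id=5, cat=LS: no matching b row, dropped.
- team_id=7, cat=BQ: no matching b row, dropped.
- team_id=1, cat=GN: no matching b row, dropped.
- team_id=4, cat=HP: no matching b row, dropped.
- team_id=7, cat=GN: no matching b row, dropped.
- team_id=1, cat=BQ: no matching b row, dropped.
Total: 1 rows.

1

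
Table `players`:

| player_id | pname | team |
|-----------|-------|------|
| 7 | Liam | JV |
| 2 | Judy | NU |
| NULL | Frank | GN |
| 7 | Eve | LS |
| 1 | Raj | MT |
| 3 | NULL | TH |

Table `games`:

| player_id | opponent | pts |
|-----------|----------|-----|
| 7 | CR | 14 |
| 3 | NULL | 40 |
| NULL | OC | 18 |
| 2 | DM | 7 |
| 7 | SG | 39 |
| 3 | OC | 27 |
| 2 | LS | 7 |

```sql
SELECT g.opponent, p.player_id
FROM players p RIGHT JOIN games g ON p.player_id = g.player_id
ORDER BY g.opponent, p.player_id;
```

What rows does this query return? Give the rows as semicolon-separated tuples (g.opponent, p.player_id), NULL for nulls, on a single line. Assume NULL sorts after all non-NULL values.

RIGHT JOIN keeps every row from `games`; unmatched rows get NULL for `players`'s columns.
Matching on p.player_id = g.player_id. A NULL in a compared column never satisfies the condition.
- p (player_id=7) pairs with 2 row(s) of g.
- p (player_id=2) pairs with 2 row(s) of g.
- p (player_id=NULL) has no partner in g.
- p (player_id=7) pairs with 2 row(s) of g.
- p (player_id=1) has no partner in g.
- p (player_id=3) pairs with 2 row(s) of g.
- plus 1 unmatched g row(s), each kept with NULL p columns.
After projecting and ordering:
g.opponent | p.player_id
CR | 7
CR | 7
DM | 2
LS | 2
OC | 3
OC | NULL
SG | 7
SG | 7
NULL | 3

(CR, 7); (CR, 7); (DM, 2); (LS, 2); (OC, 3); (OC, NULL); (SG, 7); (SG, 7); (NULL, 3)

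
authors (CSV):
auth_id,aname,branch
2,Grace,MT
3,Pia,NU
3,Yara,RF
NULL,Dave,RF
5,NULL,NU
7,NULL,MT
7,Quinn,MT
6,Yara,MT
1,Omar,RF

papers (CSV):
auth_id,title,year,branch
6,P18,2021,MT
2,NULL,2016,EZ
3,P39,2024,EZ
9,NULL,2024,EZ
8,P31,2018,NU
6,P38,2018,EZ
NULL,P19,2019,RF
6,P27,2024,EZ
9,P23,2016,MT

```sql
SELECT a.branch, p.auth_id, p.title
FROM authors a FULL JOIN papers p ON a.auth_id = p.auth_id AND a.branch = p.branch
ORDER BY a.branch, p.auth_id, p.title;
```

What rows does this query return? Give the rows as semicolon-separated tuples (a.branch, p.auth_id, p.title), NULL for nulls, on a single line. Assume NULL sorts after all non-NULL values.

(MT, 6, P18); (MT, NULL, NULL); (MT, NULL, NULL); (MT, NULL, NULL); (NU, NULL, NULL); (NU, NULL, NULL); (RF, NULL, NULL); (RF, NULL, NULL); (RF, NULL, NULL); (NULL, 2, NULL); (NULL, 3, P39); (NULL, 6, P27); (NULL, 6, P38); (NULL, 8, P31); (NULL, 9, P23); (NULL, 9, NULL); (NULL, NULL, P19)

FULL OUTER JOIN keeps every row from both sides; unmatched rows get NULL for the other side's columns.
Matching on a.auth_id = p.auth_id AND a.branch = p.branch. A NULL in a compared column never satisfies the condition.
- a[0] auth_id=2, branch=MT → no match; kept with NULLs on the p side.
- a[1] auth_id=3, branch=NU → no match; kept with NULLs on the p side.
- a[2] auth_id=3, branch=RF → no match; kept with NULLs on the p side.
- a[3] auth_id=NULL, branch=RF → no match; kept with NULLs on the p side.
- a[4] auth_id=5, branch=NU → no match; kept with NULLs on the p side.
- a[5] auth_id=7, branch=MT → no match; kept with NULLs on the p side.
- a[6] auth_id=7, branch=MT → no match; kept with NULLs on the p side.
- a[7] auth_id=6, branch=MT → 1 match(es) in p → 1 row(s).
- a[8] auth_id=1, branch=RF → no match; kept with NULLs on the p side.
- plus 8 unmatched p row(s), each kept with NULL a columns.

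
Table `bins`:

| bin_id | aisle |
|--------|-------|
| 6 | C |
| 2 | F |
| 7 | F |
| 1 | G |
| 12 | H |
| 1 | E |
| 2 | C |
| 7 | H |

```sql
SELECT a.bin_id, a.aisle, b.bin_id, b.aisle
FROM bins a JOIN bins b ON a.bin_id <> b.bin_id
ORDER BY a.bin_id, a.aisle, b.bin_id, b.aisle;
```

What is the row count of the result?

50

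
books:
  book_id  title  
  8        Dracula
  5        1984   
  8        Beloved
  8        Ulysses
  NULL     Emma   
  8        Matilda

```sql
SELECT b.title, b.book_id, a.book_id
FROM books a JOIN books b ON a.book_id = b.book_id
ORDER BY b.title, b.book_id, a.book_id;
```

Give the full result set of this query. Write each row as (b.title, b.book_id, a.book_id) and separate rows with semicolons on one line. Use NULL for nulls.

INNER JOIN keeps only pairs where the ON condition holds.
Matching on a.book_id = b.book_id. A NULL in a compared column never satisfies the condition.
- a (book_id=8) pairs with 4 row(s) of b.
- a (book_id=5) pairs with 1 row(s) of b.
- a (book_id=8) pairs with 4 row(s) of b.
- a (book_id=8) pairs with 4 row(s) of b.
- a (book_id=NULL) has no partner → excluded.
- a (book_id=8) pairs with 4 row(s) of b.

(1984, 5, 5); (Beloved, 8, 8); (Beloved, 8, 8); (Beloved, 8, 8); (Beloved, 8, 8); (Dracula, 8, 8); (Dracula, 8, 8); (Dracula, 8, 8); (Dracula, 8, 8); (Matilda, 8, 8); (Matilda, 8, 8); (Matilda, 8, 8); (Matilda, 8, 8); (Ulysses, 8, 8); (Ulysses, 8, 8); (Ulysses, 8, 8); (Ulysses, 8, 8)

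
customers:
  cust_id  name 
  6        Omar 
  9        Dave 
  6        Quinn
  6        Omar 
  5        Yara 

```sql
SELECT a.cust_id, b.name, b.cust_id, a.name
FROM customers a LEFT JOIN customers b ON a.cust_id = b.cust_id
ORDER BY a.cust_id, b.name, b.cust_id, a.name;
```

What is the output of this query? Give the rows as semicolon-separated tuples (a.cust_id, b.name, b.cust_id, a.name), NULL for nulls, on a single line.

(5, Yara, 5, Yara); (6, Omar, 6, Omar); (6, Omar, 6, Omar); (6, Omar, 6, Omar); (6, Omar, 6, Omar); (6, Omar, 6, Quinn); (6, Omar, 6, Quinn); (6, Quinn, 6, Omar); (6, Quinn, 6, Omar); (6, Quinn, 6, Quinn); (9, Dave, 9, Dave)

LEFT JOIN keeps every row from `customers a`; unmatched rows get NULL for `customers b`'s columns.
Matching on a.cust_id = b.cust_id.
Matched pairs: 11; unmatched a rows kept: 0.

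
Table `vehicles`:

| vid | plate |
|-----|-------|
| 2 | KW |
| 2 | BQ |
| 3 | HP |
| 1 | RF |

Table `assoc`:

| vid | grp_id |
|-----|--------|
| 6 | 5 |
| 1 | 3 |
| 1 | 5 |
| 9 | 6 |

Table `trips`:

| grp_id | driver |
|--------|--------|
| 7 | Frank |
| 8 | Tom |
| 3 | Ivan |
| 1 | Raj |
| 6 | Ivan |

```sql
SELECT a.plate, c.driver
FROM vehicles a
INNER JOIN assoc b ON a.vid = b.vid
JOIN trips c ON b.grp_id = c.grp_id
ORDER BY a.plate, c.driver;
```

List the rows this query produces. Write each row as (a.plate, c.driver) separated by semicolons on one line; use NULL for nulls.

Joins associate left-to-right: vehicles INNER JOIN assoc on vid gives 2 intermediate row(s).
Then INNER JOIN `trips c` on grp_id: keep only rows whose b.grp_id appears in c.

(RF, Ivan)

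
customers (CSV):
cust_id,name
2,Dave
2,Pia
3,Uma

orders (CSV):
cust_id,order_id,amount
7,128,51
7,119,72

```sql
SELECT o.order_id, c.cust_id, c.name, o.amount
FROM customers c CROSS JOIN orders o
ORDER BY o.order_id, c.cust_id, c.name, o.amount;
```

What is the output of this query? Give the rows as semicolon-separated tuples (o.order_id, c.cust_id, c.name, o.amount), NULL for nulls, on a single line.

CROSS JOIN pairs every row of `customers` with every row of `orders`: 3 × 2 = 6 rows.
After projecting and ordering:
o.order_id | c.cust_id | c.name | o.amount
119 | 2 | Dave | 72
119 | 2 | Pia | 72
119 | 3 | Uma | 72
128 | 2 | Dave | 51
128 | 2 | Pia | 51
128 | 3 | Uma | 51

(119, 2, Dave, 72); (119, 2, Pia, 72); (119, 3, Uma, 72); (128, 2, Dave, 51); (128, 2, Pia, 51); (128, 3, Uma, 51)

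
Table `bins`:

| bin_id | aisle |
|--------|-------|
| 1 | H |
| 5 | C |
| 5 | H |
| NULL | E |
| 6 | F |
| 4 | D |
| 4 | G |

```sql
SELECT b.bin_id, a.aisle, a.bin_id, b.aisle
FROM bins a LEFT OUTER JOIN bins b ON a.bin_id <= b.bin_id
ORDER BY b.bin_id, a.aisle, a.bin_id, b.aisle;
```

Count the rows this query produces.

24

LEFT JOIN keeps every row from `bins a`; unmatched rows get NULL for `bins b`'s columns.
Matching on a.bin_id <= b.bin_id. A NULL in a compared column never satisfies the condition.
Matched pairs: 23; unmatched a rows kept: 1.
Total: 23 matched + 1 padded = 24 rows.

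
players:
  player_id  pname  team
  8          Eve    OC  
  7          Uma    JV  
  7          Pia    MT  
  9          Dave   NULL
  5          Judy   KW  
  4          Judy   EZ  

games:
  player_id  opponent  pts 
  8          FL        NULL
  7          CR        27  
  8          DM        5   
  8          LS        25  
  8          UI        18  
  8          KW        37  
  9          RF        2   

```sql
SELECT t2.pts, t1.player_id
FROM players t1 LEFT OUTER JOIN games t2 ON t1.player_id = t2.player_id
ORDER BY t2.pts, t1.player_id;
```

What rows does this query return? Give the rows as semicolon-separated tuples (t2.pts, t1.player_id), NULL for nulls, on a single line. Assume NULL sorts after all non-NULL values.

LEFT JOIN keeps every row from `players`; unmatched rows get NULL for `games`'s columns.
Matching on t1.player_id = t2.player_id.
- t1[0] player_id=8 → 5 match(es) in t2 → 5 row(s).
- t1[1] player_id=7 → 1 match(es) in t2 → 1 row(s).
- t1[2] player_id=7 → 1 match(es) in t2 → 1 row(s).
- t1[3] player_id=9 → 1 match(es) in t2 → 1 row(s).
- t1[4] player_id=5 → no match; kept with NULLs on the t2 side.
- t1[5] player_id=4 → no match; kept with NULLs on the t2 side.
After projecting and ordering:
t2.pts | t1.player_id
2 | 9
5 | 8
18 | 8
25 | 8
27 | 7
27 | 7
37 | 8
NULL | 4
NULL | 5
NULL | 8

(2, 9); (5, 8); (18, 8); (25, 8); (27, 7); (27, 7); (37, 8); (NULL, 4); (NULL, 5); (NULL, 8)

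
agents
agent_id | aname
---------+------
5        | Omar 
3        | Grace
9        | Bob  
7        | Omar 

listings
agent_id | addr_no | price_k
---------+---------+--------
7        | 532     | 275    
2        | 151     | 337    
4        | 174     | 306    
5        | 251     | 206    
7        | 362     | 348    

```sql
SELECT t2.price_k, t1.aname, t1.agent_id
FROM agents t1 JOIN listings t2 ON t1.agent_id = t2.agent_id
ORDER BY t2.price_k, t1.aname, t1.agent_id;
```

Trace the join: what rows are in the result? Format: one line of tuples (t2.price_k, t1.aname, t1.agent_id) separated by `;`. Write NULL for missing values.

(206, Omar, 5); (275, Omar, 7); (348, Omar, 7)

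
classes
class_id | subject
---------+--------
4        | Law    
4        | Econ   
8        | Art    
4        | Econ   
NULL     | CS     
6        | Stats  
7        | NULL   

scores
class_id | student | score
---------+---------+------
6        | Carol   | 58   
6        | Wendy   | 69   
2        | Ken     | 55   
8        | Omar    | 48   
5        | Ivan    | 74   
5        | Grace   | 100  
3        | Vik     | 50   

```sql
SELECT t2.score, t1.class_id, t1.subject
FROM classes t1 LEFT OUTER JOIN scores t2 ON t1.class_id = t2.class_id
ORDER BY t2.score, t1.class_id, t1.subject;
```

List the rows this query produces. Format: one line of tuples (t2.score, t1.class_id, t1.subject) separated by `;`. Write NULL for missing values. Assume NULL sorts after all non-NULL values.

(48, 8, Art); (58, 6, Stats); (69, 6, Stats); (NULL, 4, Econ); (NULL, 4, Econ); (NULL, 4, Law); (NULL, 7, NULL); (NULL, NULL, CS)

LEFT JOIN keeps every row from `classes`; unmatched rows get NULL for `scores`'s columns.
Matching on t1.class_id = t2.class_id. A NULL in a compared column never satisfies the condition.
- t1 row (class_id=4): no match → kept, t2 columns NULL.
- t1 row (class_id=4): no match → kept, t2 columns NULL.
- t1 row (class_id=8): matches 1 t2 row(s) → 1 output row(s).
- t1 row (class_id=4): no match → kept, t2 columns NULL.
- t1 row (class_id=NULL): no match → kept, t2 columns NULL.
- t1 row (class_id=6): matches 2 t2 row(s) → 2 output row(s).
- t1 row (class_id=7): no match → kept, t2 columns NULL.
After projecting and ordering:
t2.score | t1.class_id | t1.subject
48 | 8 | Art
58 | 6 | Stats
69 | 6 | Stats
NULL | 4 | Econ
NULL | 4 | Econ
NULL | 4 | Law
NULL | 7 | NULL
NULL | NULL | CS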